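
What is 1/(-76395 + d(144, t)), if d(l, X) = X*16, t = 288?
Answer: -1/71787 ≈ -1.3930e-5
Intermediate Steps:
d(l, X) = 16*X
1/(-76395 + d(144, t)) = 1/(-76395 + 16*288) = 1/(-76395 + 4608) = 1/(-71787) = -1/71787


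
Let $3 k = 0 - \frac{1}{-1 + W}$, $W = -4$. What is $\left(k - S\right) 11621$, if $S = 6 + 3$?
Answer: $- \frac{1557214}{15} \approx -1.0381 \cdot 10^{5}$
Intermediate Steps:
$S = 9$
$k = \frac{1}{15}$ ($k = \frac{0 - \frac{1}{-1 - 4}}{3} = \frac{0 - \frac{1}{-5}}{3} = \frac{0 - - \frac{1}{5}}{3} = \frac{0 + \frac{1}{5}}{3} = \frac{1}{3} \cdot \frac{1}{5} = \frac{1}{15} \approx 0.066667$)
$\left(k - S\right) 11621 = \left(\frac{1}{15} - 9\right) 11621 = \left(- \frac{134}{15}\right) 11621 = - \frac{1557214}{15}$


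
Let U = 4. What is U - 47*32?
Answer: -1500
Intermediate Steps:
U - 47*32 = 4 - 47*32 = 4 - 1504 = -1500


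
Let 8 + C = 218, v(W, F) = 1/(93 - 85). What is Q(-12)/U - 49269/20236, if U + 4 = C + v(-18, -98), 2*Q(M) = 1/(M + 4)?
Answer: -81254699/33369164 ≈ -2.4350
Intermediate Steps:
v(W, F) = 1/8
C = 210 (C = -8 + 218 = 210)
Q(M) = 1/(2*(4 + M)) (Q(M) = 1/(2*(M + 4)) = 1/(2*(4 + M)))
U = 1649/8 (U = -4 + (210 + 1/8) = -4 + 1681/8 = 1649/8 ≈ 206.13)
Q(-12)/U - 49269/20236 = (1/(2*(4 - 12)))/(1649/8) - 49269/20236 = ((1/2)/(-8))*(8/1649) - 49269*1/20236 = ((1/2)*(-1/8))*(8/1649) - 49269/20236 = -1/16*8/1649 - 49269/20236 = -1/3298 - 49269/20236 = -81254699/33369164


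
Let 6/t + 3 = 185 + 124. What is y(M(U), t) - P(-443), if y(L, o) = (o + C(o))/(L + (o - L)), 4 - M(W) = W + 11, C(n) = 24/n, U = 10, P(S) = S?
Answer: 62868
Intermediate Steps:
M(W) = -7 - W (M(W) = 4 - (W + 11) = 4 - (11 + W) = 4 + (-11 - W) = -7 - W)
t = 1/51 (t = 6/(-3 + (185 + 124)) = 6/(-3 + 309) = 6/306 = 6*(1/306) = 1/51 ≈ 0.019608)
y(L, o) = (o + 24/o)/o (y(L, o) = (o + 24/o)/(L + (o - L)) = (o + 24/o)/o)
y(M(U), t) - P(-443) = (1 + 24/51**(-2)) - 1*(-443) = (1 + 24*2601) + 443 = (1 + 62424) + 443 = 62425 + 443 = 62868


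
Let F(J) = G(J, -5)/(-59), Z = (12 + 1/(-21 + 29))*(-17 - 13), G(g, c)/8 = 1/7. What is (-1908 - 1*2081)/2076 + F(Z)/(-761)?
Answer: -1253698169/652472268 ≈ -1.9215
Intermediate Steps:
G(g, c) = 8/7
Z = -1455/4 (Z = (12 + 1/8)*(-30) = (12 + ⅛)*(-30) = (97/8)*(-30) = -1455/4 ≈ -363.75)
F(J) = -8/413 (F(J) = (8/7)/(-59) = (8/7)*(-1/59) = -8/413)
(-1908 - 1*2081)/2076 + F(Z)/(-761) = (-1908 - 1*2081)/2076 - 8/413/(-761) = (-1908 - 2081)*(1/2076) - 8/413*(-1/761) = -3989*1/2076 + 8/314293 = -3989/2076 + 8/314293 = -1253698169/652472268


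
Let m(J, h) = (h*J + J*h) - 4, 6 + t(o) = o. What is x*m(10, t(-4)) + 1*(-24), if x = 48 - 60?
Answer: 2424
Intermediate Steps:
t(o) = -6 + o
m(J, h) = -4 + 2*J*h (m(J, h) = (J*h + J*h) - 4 = 2*J*h - 4 = -4 + 2*J*h)
x = -12
x*m(10, t(-4)) + 1*(-24) = -12*(-4 + 2*10*(-6 - 4)) + 1*(-24) = -12*(-4 + 2*10*(-10)) - 24 = -12*(-4 - 200) - 24 = -12*(-204) - 24 = 2448 - 24 = 2424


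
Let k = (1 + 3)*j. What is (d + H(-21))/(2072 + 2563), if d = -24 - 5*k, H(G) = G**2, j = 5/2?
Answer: 367/4635 ≈ 0.079180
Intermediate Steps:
j = 5/2 (j = 5*(1/2) = 5/2 ≈ 2.5000)
k = 10 (k = (1 + 3)*(5/2) = 4*(5/2) = 10)
d = -74 (d = -24 - 5*10 = -24 - 50 = -74)
(d + H(-21))/(2072 + 2563) = (-74 + (-21)**2)/(2072 + 2563) = (-74 + 441)/4635 = 367*(1/4635) = 367/4635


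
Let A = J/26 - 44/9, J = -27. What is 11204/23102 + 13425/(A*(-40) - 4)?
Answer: 18296222219/315018872 ≈ 58.080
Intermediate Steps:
A = -1387/234 (A = -27/26 - 44/9 = -1387/234 ≈ -5.9274)
11204/23102 + 13425/(A*(-40) - 4) = 11204/23102 + 13425/(-1387/234*(-40) - 4) = 11204*(1/23102) + 13425/(27740/117 - 4) = 5602/11551 + 13425/(27272/117) = 5602/11551 + 13425*(117/27272) = 5602/11551 + 1570725/27272 = 18296222219/315018872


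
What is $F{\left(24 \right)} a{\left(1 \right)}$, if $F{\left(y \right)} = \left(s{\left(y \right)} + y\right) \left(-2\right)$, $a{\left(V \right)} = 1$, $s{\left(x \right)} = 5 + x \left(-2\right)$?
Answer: $38$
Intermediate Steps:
$s{\left(x \right)} = 5 - 2 x$
$F{\left(y \right)} = -10 + 2 y$ ($F{\left(y \right)} = \left(\left(5 - 2 y\right) + y\right) \left(-2\right) = \left(5 - y\right) \left(-2\right) = -10 + 2 y$)
$F{\left(24 \right)} a{\left(1 \right)} = \left(-10 + 2 \cdot 24\right) 1 = \left(-10 + 48\right) 1 = 38 \cdot 1 = 38$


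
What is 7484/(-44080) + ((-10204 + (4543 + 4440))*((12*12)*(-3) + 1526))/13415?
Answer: -2949065789/29566660 ≈ -99.743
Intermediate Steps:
7484/(-44080) + ((-10204 + (4543 + 4440))*((12*12)*(-3) + 1526))/13415 = 7484*(-1/44080) + ((-10204 + 8983)*(144*(-3) + 1526))*(1/13415) = -1871/11020 - 1221*(-432 + 1526)*(1/13415) = -1871/11020 - 1221*1094*(1/13415) = -1871/11020 - 1335774*1/13415 = -1871/11020 - 1335774/13415 = -2949065789/29566660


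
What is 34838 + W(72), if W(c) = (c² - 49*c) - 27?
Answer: 36467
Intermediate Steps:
W(c) = -27 + c² - 49*c
34838 + W(72) = 34838 + (-27 + 72² - 49*72) = 34838 + (-27 + 5184 - 3528) = 34838 + 1629 = 36467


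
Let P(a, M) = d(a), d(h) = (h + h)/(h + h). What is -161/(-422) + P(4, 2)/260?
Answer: 21141/54860 ≈ 0.38536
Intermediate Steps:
d(h) = 1 (d(h) = (2*h)/((2*h)) = (2*h)*(1/(2*h)) = 1)
P(a, M) = 1
-161/(-422) + P(4, 2)/260 = -161/(-422) + 1/260 = -161*(-1/422) + 1*(1/260) = 161/422 + 1/260 = 21141/54860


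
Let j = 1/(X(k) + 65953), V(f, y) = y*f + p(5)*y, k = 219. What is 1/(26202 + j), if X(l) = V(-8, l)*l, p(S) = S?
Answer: 77930/2041921859 ≈ 3.8165e-5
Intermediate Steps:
V(f, y) = 5*y + f*y (V(f, y) = y*f + 5*y = f*y + 5*y = 5*y + f*y)
X(l) = -3*l**2 (X(l) = (l*(5 - 8))*l = (l*(-3))*l = (-3*l)*l = -3*l**2)
j = -1/77930 (j = 1/(-3*219**2 + 65953) = 1/(-3*47961 + 65953) = 1/(-143883 + 65953) = 1/(-77930) = -1/77930 ≈ -1.2832e-5)
1/(26202 + j) = 1/(26202 - 1/77930) = 1/(2041921859/77930) = 77930/2041921859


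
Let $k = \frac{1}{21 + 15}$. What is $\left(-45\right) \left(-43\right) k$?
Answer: $\frac{215}{4} \approx 53.75$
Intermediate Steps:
$k = \frac{1}{36} \approx 0.027778$
$\left(-45\right) \left(-43\right) k = \left(-45\right) \left(-43\right) \frac{1}{36} = 1935 \cdot \frac{1}{36} = \frac{215}{4}$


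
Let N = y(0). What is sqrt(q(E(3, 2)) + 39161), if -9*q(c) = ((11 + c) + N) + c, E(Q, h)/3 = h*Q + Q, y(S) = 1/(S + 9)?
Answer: sqrt(3171455)/9 ≈ 197.87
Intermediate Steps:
y(S) = 1/(9 + S)
N = 1/9 (N = 1/(9 + 0) = 1/9 ≈ 0.11111)
E(Q, h) = 3*Q + 3*Q*h (E(Q, h) = 3*(h*Q + Q) = 3*(Q*h + Q) = 3*(Q + Q*h) = 3*Q + 3*Q*h)
q(c) = -100/81 - 2*c/9 (q(c) = -(((11 + c) + 1/9) + c)/9 = -((100/9 + c) + c)/9 = -(100/9 + 2*c)/9 = -100/81 - 2*c/9)
sqrt(q(E(3, 2)) + 39161) = sqrt((-100/81 - 2*3*(1 + 2)/3) + 39161) = sqrt((-100/81 - 2*3*3/3) + 39161) = sqrt((-100/81 - 2/9*27) + 39161) = sqrt((-100/81 - 6) + 39161) = sqrt(-586/81 + 39161) = sqrt(3171455/81) = sqrt(3171455)/9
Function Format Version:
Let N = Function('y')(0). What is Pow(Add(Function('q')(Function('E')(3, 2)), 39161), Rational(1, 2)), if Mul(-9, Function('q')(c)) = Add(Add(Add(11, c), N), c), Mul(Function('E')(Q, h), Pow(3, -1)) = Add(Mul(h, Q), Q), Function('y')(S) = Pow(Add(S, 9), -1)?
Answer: Mul(Rational(1, 9), Pow(3171455, Rational(1, 2))) ≈ 197.87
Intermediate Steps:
Function('y')(S) = Pow(Add(9, S), -1)
N = Rational(1, 9) (N = Pow(Add(9, 0), -1) = Pow(9, -1) = Rational(1, 9) ≈ 0.11111)
Function('E')(Q, h) = Add(Mul(3, Q), Mul(3, Q, h)) (Function('E')(Q, h) = Mul(3, Add(Mul(h, Q), Q)) = Mul(3, Add(Mul(Q, h), Q)) = Mul(3, Add(Q, Mul(Q, h))) = Add(Mul(3, Q), Mul(3, Q, h)))
Function('q')(c) = Add(Rational(-100, 81), Mul(Rational(-2, 9), c)) (Function('q')(c) = Mul(Rational(-1, 9), Add(Add(Add(11, c), Rational(1, 9)), c)) = Mul(Rational(-1, 9), Add(Add(Rational(100, 9), c), c)) = Mul(Rational(-1, 9), Add(Rational(100, 9), Mul(2, c))) = Add(Rational(-100, 81), Mul(Rational(-2, 9), c)))
Pow(Add(Function('q')(Function('E')(3, 2)), 39161), Rational(1, 2)) = Pow(Add(Add(Rational(-100, 81), Mul(Rational(-2, 9), Mul(3, 3, Add(1, 2)))), 39161), Rational(1, 2)) = Pow(Add(Add(Rational(-100, 81), Mul(Rational(-2, 9), Mul(3, 3, 3))), 39161), Rational(1, 2)) = Pow(Add(Add(Rational(-100, 81), Mul(Rational(-2, 9), 27)), 39161), Rational(1, 2)) = Pow(Add(Add(Rational(-100, 81), -6), 39161), Rational(1, 2)) = Pow(Add(Rational(-586, 81), 39161), Rational(1, 2)) = Pow(Rational(3171455, 81), Rational(1, 2)) = Mul(Rational(1, 9), Pow(3171455, Rational(1, 2)))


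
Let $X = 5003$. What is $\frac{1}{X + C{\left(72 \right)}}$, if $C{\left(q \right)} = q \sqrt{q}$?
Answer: $\frac{5003}{24656761} - \frac{432 \sqrt{2}}{24656761} \approx 0.00017813$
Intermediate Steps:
$C{\left(q \right)} = q^{\frac{3}{2}}$
$\frac{1}{X + C{\left(72 \right)}} = \frac{1}{5003 + 72^{\frac{3}{2}}} = \frac{1}{5003 + 432 \sqrt{2}}$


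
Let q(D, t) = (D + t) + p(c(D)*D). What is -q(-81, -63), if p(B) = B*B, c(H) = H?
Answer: -43046577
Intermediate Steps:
p(B) = B**2
q(D, t) = D + t + D**4 (q(D, t) = (D + t) + (D*D)**2 = (D + t) + (D**2)**2 = (D + t) + D**4 = D + t + D**4)
-q(-81, -63) = -(-81 - 63 + (-81)**4) = -(-81 - 63 + 43046721) = -1*43046577 = -43046577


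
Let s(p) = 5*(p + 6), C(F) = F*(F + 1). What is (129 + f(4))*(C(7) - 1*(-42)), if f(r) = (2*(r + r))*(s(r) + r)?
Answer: 97314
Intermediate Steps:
C(F) = F*(1 + F)
s(p) = 30 + 5*p (s(p) = 5*(6 + p) = 30 + 5*p)
f(r) = 4*r*(30 + 6*r) (f(r) = (2*(r + r))*((30 + 5*r) + r) = (2*(2*r))*(30 + 6*r) = (4*r)*(30 + 6*r) = 4*r*(30 + 6*r))
(129 + f(4))*(C(7) - 1*(-42)) = (129 + 24*4*(5 + 4))*(7*(1 + 7) - 1*(-42)) = (129 + 24*4*9)*(7*8 + 42) = (129 + 864)*(56 + 42) = 993*98 = 97314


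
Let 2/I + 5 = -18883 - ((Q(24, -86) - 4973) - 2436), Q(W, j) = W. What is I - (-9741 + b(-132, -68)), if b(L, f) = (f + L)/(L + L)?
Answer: 3697386218/379599 ≈ 9740.3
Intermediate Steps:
b(L, f) = (L + f)/(2*L) (b(L, f) = (L + f)/((2*L)) = (L + f)*(1/(2*L)) = (L + f)/(2*L))
I = -2/11503 (I = 2/(-5 + (-18883 - ((24 - 4973) - 2436))) = 2/(-5 + (-18883 - (-4949 - 2436))) = 2/(-5 + (-18883 - 1*(-7385))) = 2/(-5 + (-18883 + 7385)) = 2/(-5 - 11498) = 2/(-11503) = 2*(-1/11503) = -2/11503 ≈ -0.00017387)
I - (-9741 + b(-132, -68)) = -2/11503 - (-9741 + (½)*(-132 - 68)/(-132)) = -2/11503 - (-9741 + (½)*(-1/132)*(-200)) = -2/11503 - (-9741 + 25/33) = -2/11503 - 1*(-321428/33) = -2/11503 + 321428/33 = 3697386218/379599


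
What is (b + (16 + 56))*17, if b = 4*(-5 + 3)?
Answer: 1088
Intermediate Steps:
b = -8 (b = 4*(-2) = -8)
(b + (16 + 56))*17 = (-8 + (16 + 56))*17 = (-8 + 72)*17 = 64*17 = 1088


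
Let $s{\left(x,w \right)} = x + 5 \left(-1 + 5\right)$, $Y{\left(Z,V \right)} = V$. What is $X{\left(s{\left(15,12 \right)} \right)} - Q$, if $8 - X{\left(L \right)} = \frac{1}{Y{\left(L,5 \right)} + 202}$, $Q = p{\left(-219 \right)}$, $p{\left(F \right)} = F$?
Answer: $\frac{46988}{207} \approx 227.0$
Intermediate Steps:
$s{\left(x,w \right)} = 20 + x$ ($s{\left(x,w \right)} = x + 5 \cdot 4 = x + 20 = 20 + x$)
$Q = -219$
$X{\left(L \right)} = \frac{1655}{207}$ ($X{\left(L \right)} = 8 - \frac{1}{5 + 202} = 8 - \frac{1}{207} = \frac{1655}{207}$)
$X{\left(s{\left(15,12 \right)} \right)} - Q = \frac{1655}{207} - -219 = \frac{1655}{207} + 219 = \frac{46988}{207}$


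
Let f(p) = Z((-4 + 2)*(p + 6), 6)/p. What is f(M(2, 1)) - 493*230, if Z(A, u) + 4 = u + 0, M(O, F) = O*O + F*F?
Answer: -566948/5 ≈ -1.1339e+5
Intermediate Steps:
M(O, F) = F² + O² (M(O, F) = O² + F² = F² + O²)
Z(A, u) = -4 + u (Z(A, u) = -4 + (u + 0) = -4 + u)
f(p) = 2/p (f(p) = (-4 + 6)/p = 2/p)
f(M(2, 1)) - 493*230 = 2/(1² + 2²) - 493*230 = 2/(1 + 4) - 113390 = 2/5 - 113390 = 2*(⅕) - 113390 = ⅖ - 113390 = -566948/5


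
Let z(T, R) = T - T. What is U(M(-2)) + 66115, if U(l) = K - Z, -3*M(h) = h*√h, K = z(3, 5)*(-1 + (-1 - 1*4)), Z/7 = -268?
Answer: 67991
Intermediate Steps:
z(T, R) = 0
Z = -1876 (Z = 7*(-268) = -1876)
K = 0 (K = 0*(-1 + (-1 - 1*4)) = 0*(-1 + (-1 - 4)) = 0*(-1 - 5) = 0*(-6) = 0)
M(h) = -h^(3/2)/3 (M(h) = -h*√h/3 = -h^(3/2)/3)
U(l) = 1876 (U(l) = 0 - 1*(-1876) = 0 + 1876 = 1876)
U(M(-2)) + 66115 = 1876 + 66115 = 67991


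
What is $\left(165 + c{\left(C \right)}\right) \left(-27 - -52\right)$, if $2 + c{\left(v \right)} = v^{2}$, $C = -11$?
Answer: $7100$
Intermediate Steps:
$c{\left(v \right)} = -2 + v^{2}$
$\left(165 + c{\left(C \right)}\right) \left(-27 - -52\right) = \left(165 - \left(2 - \left(-11\right)^{2}\right)\right) \left(-27 - -52\right) = \left(165 + \left(-2 + 121\right)\right) \left(-27 + 52\right) = \left(165 + 119\right) 25 = 284 \cdot 25 = 7100$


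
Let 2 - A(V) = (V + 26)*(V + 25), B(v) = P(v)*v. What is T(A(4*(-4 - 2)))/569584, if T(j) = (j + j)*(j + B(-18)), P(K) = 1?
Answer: 0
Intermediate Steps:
B(v) = v (B(v) = 1*v = v)
A(V) = 2 - (25 + V)*(26 + V) (A(V) = 2 - (V + 26)*(V + 25) = 2 - (26 + V)*(25 + V) = 2 - (25 + V)*(26 + V))
T(j) = 2*j*(-18 + j) (T(j) = (j + j)*(j - 18) = (2*j)*(-18 + j) = 2*j*(-18 + j))
T(A(4*(-4 - 2)))/569584 = (2*(-648 - (4*(-4 - 2))² - 204*(-4 - 2))*(-18 + (-648 - (4*(-4 - 2))² - 204*(-4 - 2))))/569584 = (2*(-648 - (4*(-6))² - 204*(-6))*(-18 + (-648 - (4*(-6))² - 204*(-6))))*(1/569584) = (2*(-648 - 1*(-24)² - 51*(-24))*(-18 + (-648 - 1*(-24)² - 51*(-24))))*(1/569584) = (2*(-648 - 1*576 + 1224)*(-18 + (-648 - 1*576 + 1224)))*(1/569584) = (2*(-648 - 576 + 1224)*(-18 + (-648 - 576 + 1224)))*(1/569584) = (2*0*(-18 + 0))*(1/569584) = (2*0*(-18))*(1/569584) = 0*(1/569584) = 0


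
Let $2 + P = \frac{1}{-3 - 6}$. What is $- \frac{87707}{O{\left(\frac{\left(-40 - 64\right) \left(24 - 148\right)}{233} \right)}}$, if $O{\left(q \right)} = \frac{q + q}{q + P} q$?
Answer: $- \frac{2281383701647}{2993522688} \approx -762.11$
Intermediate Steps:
$P = - \frac{19}{9}$ ($P = -2 + \frac{1}{-3 - 6} = -2 + \frac{1}{-9} = -2 - \frac{1}{9} = - \frac{19}{9} \approx -2.1111$)
$O{\left(q \right)} = \frac{2 q^{2}}{- \frac{19}{9} + q}$ ($O{\left(q \right)} = \frac{q + q}{q - \frac{19}{9}} q = \frac{2 q}{- \frac{19}{9} + q} q = \frac{2 q^{2}}{- \frac{19}{9} + q}$)
$- \frac{87707}{O{\left(\frac{\left(-40 - 64\right) \left(24 - 148\right)}{233} \right)}} = - \frac{87707}{18 \left(\frac{\left(-40 - 64\right) \left(24 - 148\right)}{233}\right)^{2} \frac{1}{-19 + 9 \frac{\left(-40 - 64\right) \left(24 - 148\right)}{233}}} = - \frac{87707}{18 \left(\left(-104\right) \left(-124\right) \frac{1}{233}\right)^{2} \frac{1}{-19 + 9 \left(-104\right) \left(-124\right) \frac{1}{233}}} = - \frac{87707}{18 \left(12896 \cdot \frac{1}{233}\right)^{2} \frac{1}{-19 + 9 \cdot 12896 \cdot \frac{1}{233}}} = - \frac{87707}{18 \left(\frac{12896}{233}\right)^{2} \frac{1}{-19 + 9 \cdot \frac{12896}{233}}} = - \frac{87707}{18 \cdot \frac{166306816}{54289} \frac{1}{-19 + \frac{116064}{233}}} = - \frac{87707}{18 \cdot \frac{166306816}{54289} \frac{1}{\frac{111637}{233}}} = - \frac{87707}{18 \cdot \frac{166306816}{54289} \cdot \frac{233}{111637}} = - \frac{87707}{\frac{2993522688}{26011421}} = \left(-87707\right) \frac{26011421}{2993522688} = - \frac{2281383701647}{2993522688}$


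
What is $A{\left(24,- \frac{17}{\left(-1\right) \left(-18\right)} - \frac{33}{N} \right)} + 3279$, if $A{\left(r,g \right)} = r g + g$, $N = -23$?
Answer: $\frac{1362581}{414} \approx 3291.3$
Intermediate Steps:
$A{\left(r,g \right)} = g + g r$ ($A{\left(r,g \right)} = g r + g = g + g r$)
$A{\left(24,- \frac{17}{\left(-1\right) \left(-18\right)} - \frac{33}{N} \right)} + 3279 = \left(- \frac{17}{\left(-1\right) \left(-18\right)} - \frac{33}{-23}\right) \left(1 + 24\right) + 3279 = \left(- \frac{17}{18} - - \frac{33}{23}\right) 25 + 3279 = \left(\left(-17\right) \frac{1}{18} + \frac{33}{23}\right) 25 + 3279 = \left(- \frac{17}{18} + \frac{33}{23}\right) 25 + 3279 = \frac{203}{414} \cdot 25 + 3279 = \frac{5075}{414} + 3279 = \frac{1362581}{414}$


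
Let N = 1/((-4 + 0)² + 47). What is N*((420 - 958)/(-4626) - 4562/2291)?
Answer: -9935627/333842229 ≈ -0.029761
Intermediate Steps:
N = 1/63 (N = 1/((-4)² + 47) = 1/(16 + 47) = 1/63 ≈ 0.015873)
N*((420 - 958)/(-4626) - 4562/2291) = ((420 - 958)/(-4626) - 4562/2291)/63 = (-538*(-1/4626) - 4562*1/2291)/63 = (269/2313 - 4562/2291)/63 = (1/63)*(-9935627/5299083) = -9935627/333842229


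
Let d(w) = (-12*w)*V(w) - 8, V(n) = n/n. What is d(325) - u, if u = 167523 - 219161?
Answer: 47730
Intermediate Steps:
V(n) = 1
d(w) = -8 - 12*w (d(w) = -12*w*1 - 8 = -12*w - 8 = -8 - 12*w)
u = -51638
d(325) - u = (-8 - 12*325) - 1*(-51638) = (-8 - 3900) + 51638 = -3908 + 51638 = 47730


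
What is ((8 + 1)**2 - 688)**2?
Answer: 368449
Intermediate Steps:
((8 + 1)**2 - 688)**2 = (9**2 - 688)**2 = (81 - 688)**2 = (-607)**2 = 368449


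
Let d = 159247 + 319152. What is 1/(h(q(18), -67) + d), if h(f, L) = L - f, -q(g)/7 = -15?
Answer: 1/478227 ≈ 2.0911e-6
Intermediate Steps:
q(g) = 105 (q(g) = -7*(-15) = 105)
d = 478399
1/(h(q(18), -67) + d) = 1/((-67 - 1*105) + 478399) = 1/((-67 - 105) + 478399) = 1/(-172 + 478399) = 1/478227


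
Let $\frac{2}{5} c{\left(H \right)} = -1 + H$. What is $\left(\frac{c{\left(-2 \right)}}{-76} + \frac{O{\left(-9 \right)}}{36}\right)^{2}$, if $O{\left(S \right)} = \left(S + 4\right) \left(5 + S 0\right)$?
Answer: $\frac{664225}{1871424} \approx 0.35493$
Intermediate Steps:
$O{\left(S \right)} = 20 + 5 S$ ($O{\left(S \right)} = \left(4 + S\right) \left(5 + 0\right) = \left(4 + S\right) 5 = 20 + 5 S$)
$c{\left(H \right)} = - \frac{5}{2} + \frac{5 H}{2}$ ($c{\left(H \right)} = \frac{5 \left(-1 + H\right)}{2} = - \frac{5}{2} + \frac{5 H}{2}$)
$\left(\frac{c{\left(-2 \right)}}{-76} + \frac{O{\left(-9 \right)}}{36}\right)^{2} = \left(\frac{- \frac{5}{2} + \frac{5}{2} \left(-2\right)}{-76} + \frac{20 + 5 \left(-9\right)}{36}\right)^{2} = \left(\left(- \frac{5}{2} - 5\right) \left(- \frac{1}{76}\right) + \left(20 - 45\right) \frac{1}{36}\right)^{2} = \left(\left(- \frac{15}{2}\right) \left(- \frac{1}{76}\right) - \frac{25}{36}\right)^{2} = \left(\frac{15}{152} - \frac{25}{36}\right)^{2} = \left(- \frac{815}{1368}\right)^{2} = \frac{664225}{1871424}$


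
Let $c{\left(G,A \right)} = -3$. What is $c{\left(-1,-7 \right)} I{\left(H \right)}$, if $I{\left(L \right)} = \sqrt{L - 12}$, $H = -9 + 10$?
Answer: $- 3 i \sqrt{11} \approx - 9.9499 i$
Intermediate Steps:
$H = 1$
$I{\left(L \right)} = \sqrt{-12 + L}$
$c{\left(-1,-7 \right)} I{\left(H \right)} = - 3 \sqrt{-12 + 1} = - 3 \sqrt{-11} = - 3 i \sqrt{11}$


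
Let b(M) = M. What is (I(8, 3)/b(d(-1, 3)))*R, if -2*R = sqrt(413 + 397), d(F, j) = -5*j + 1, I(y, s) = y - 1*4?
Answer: 9*sqrt(10)/7 ≈ 4.0658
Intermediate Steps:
I(y, s) = -4 + y (I(y, s) = y - 4 = -4 + y)
d(F, j) = 1 - 5*j
R = -9*sqrt(10)/2 (R = -sqrt(413 + 397)/2 = -9*sqrt(10)/2 ≈ -14.230)
(I(8, 3)/b(d(-1, 3)))*R = ((-4 + 8)/(1 - 5*3))*(-9*sqrt(10)/2) = (4/(1 - 15))*(-9*sqrt(10)/2) = (4/(-14))*(-9*sqrt(10)/2) = (4*(-1/14))*(-9*sqrt(10)/2) = -(-9)*sqrt(10)/7 = 9*sqrt(10)/7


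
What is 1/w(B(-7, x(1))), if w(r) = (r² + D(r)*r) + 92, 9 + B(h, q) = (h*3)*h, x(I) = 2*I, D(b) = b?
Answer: 1/38180 ≈ 2.6192e-5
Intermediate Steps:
B(h, q) = -9 + 3*h² (B(h, q) = -9 + (h*3)*h = -9 + (3*h)*h = -9 + 3*h²)
w(r) = 92 + 2*r² (w(r) = (r² + r*r) + 92 = (r² + r²) + 92 = 2*r² + 92 = 92 + 2*r²)
1/w(B(-7, x(1))) = 1/(92 + 2*(-9 + 3*(-7)²)²) = 1/(92 + 2*(-9 + 3*49)²) = 1/(92 + 2*(-9 + 147)²) = 1/(92 + 2*138²) = 1/(92 + 2*19044) = 1/(92 + 38088) = 1/38180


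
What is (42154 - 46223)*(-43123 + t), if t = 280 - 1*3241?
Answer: 187515796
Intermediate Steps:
t = -2961 (t = 280 - 3241 = -2961)
(42154 - 46223)*(-43123 + t) = (42154 - 46223)*(-43123 - 2961) = -4069*(-46084) = 187515796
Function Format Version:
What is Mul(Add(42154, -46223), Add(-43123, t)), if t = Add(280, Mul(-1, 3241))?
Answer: 187515796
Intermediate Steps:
t = -2961 (t = Add(280, -3241) = -2961)
Mul(Add(42154, -46223), Add(-43123, t)) = Mul(Add(42154, -46223), Add(-43123, -2961)) = Mul(-4069, -46084) = 187515796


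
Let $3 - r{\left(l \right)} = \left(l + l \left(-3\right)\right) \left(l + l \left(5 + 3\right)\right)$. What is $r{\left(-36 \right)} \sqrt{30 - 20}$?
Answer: $23331 \sqrt{10} \approx 73779.0$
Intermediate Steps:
$r{\left(l \right)} = 3 + 18 l^{2}$ ($r{\left(l \right)} = 3 - \left(l + l \left(-3\right)\right) \left(l + l \left(5 + 3\right)\right) = 3 - \left(l - 3 l\right) \left(l + l 8\right) = 3 - - 2 l \left(l + 8 l\right) = 3 - - 2 l 9 l = 3 - - 18 l^{2} = 3 + 18 l^{2}$)
$r{\left(-36 \right)} \sqrt{30 - 20} = \left(3 + 18 \left(-36\right)^{2}\right) \sqrt{30 - 20} = \left(3 + 18 \cdot 1296\right) \sqrt{10} = \left(3 + 23328\right) \sqrt{10} = 23331 \sqrt{10}$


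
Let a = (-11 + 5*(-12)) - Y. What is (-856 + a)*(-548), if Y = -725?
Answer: 110696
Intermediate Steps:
a = 654 (a = (-11 + 5*(-12)) - 1*(-725) = (-11 - 60) + 725 = -71 + 725 = 654)
(-856 + a)*(-548) = (-856 + 654)*(-548) = -202*(-548) = 110696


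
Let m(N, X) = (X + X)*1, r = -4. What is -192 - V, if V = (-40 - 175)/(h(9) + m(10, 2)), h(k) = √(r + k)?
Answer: -1252/11 - 215*√5/11 ≈ -157.52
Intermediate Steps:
m(N, X) = 2*X (m(N, X) = (2*X)*1 = 2*X)
h(k) = √(-4 + k)
V = -215/(4 + √5) (V = (-40 - 175)/(√(-4 + 9) + 2*2) = -215/(√5 + 4) = -215/(4 + √5) ≈ -34.477)
-192 - V = -192 - (-860/11 + 215*√5/11) = -192 + (860/11 - 215*√5/11) = -1252/11 - 215*√5/11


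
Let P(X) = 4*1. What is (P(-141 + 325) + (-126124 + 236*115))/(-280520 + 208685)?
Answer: 19796/14367 ≈ 1.3779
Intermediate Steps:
P(X) = 4
(P(-141 + 325) + (-126124 + 236*115))/(-280520 + 208685) = (4 + (-126124 + 236*115))/(-280520 + 208685) = (4 + (-126124 + 27140))/(-71835) = (4 - 98984)*(-1/71835) = -98980*(-1/71835) = 19796/14367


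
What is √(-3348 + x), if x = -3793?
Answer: I*√7141 ≈ 84.504*I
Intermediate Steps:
√(-3348 + x) = √(-3348 - 3793) = √(-7141) = I*√7141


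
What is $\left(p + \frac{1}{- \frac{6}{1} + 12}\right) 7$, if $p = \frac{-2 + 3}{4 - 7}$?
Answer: $- \frac{7}{6} \approx -1.1667$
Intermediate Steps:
$p = - \frac{1}{3}$ ($p = 1 \frac{1}{-3} = 1 \left(- \frac{1}{3}\right) = - \frac{1}{3} \approx -0.33333$)
$\left(p + \frac{1}{- \frac{6}{1} + 12}\right) 7 = \left(- \frac{1}{3} + \frac{1}{- \frac{6}{1} + 12}\right) 7 = \left(- \frac{1}{3} + \frac{1}{\left(-6\right) 1 + 12}\right) 7 = \left(- \frac{1}{3} + \frac{1}{-6 + 12}\right) 7 = \left(- \frac{1}{3} + \frac{1}{6}\right) 7 = \left(- \frac{1}{6}\right) 7 = - \frac{7}{6}$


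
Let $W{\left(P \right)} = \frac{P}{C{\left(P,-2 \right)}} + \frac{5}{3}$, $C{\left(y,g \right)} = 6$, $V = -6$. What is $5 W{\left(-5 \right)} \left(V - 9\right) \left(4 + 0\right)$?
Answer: $-250$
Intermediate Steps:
$W{\left(P \right)} = \frac{5}{3} + \frac{P}{6}$ ($W{\left(P \right)} = \frac{P}{6} + \frac{5}{3} = \frac{5}{3} + \frac{P}{6}$)
$5 W{\left(-5 \right)} \left(V - 9\right) \left(4 + 0\right) = 5 \left(\frac{5}{3} + \frac{1}{6} \left(-5\right)\right) \left(-6 - 9\right) \left(4 + 0\right) = 5 \left(\frac{5}{3} - \frac{5}{6}\right) \left(\left(-15\right) 4\right) = 5 \cdot \frac{5}{6} \left(-60\right) = \frac{25}{6} \left(-60\right) = -250$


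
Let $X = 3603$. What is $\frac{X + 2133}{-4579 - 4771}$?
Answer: $- \frac{2868}{4675} \approx -0.61348$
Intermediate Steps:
$\frac{X + 2133}{-4579 - 4771} = \frac{3603 + 2133}{-4579 - 4771} = \frac{5736}{-9350} = 5736 \left(- \frac{1}{9350}\right) = - \frac{2868}{4675}$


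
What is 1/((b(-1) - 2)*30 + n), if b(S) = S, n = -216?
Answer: -1/306 ≈ -0.0032680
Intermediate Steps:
1/((b(-1) - 2)*30 + n) = 1/((-1 - 2)*30 - 216) = 1/(-3*30 - 216) = 1/(-90 - 216) = 1/(-306) = -1/306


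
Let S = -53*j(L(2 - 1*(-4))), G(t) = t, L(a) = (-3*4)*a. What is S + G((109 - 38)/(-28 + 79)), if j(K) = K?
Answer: 194687/51 ≈ 3817.4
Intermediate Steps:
L(a) = -12*a
S = 3816 (S = -(-636)*(2 - 1*(-4)) = -(-636)*(2 + 4) = -(-636)*6 = -53*(-72) = 3816)
S + G((109 - 38)/(-28 + 79)) = 3816 + (109 - 38)/(-28 + 79) = 3816 + 71/51 = 194687/51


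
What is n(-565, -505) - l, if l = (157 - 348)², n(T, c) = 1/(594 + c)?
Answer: -3246808/89 ≈ -36481.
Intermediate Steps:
l = 36481 (l = (-191)² = 36481)
n(-565, -505) - l = 1/(594 - 505) - 1*36481 = 1/89 - 36481 = -3246808/89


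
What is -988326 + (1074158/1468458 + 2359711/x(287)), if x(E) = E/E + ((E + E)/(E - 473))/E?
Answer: 4102973751229/2936916 ≈ 1.3970e+6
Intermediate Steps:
x(E) = 1 + 2/(-473 + E) (x(E) = 1 + ((2*E)/(-473 + E))/E = 1 + (2*E/(-473 + E))/E = 1 + 2/(-473 + E))
-988326 + (1074158/1468458 + 2359711/x(287)) = -988326 + (1074158/1468458 + 2359711/(((-471 + 287)/(-473 + 287)))) = -988326 + (1074158*(1/1468458) + 2359711/((-184/(-186)))) = -988326 + (537079/734229 + 2359711/((-1/186*(-184)))) = -988326 + (537079/734229 + 2359711/(92/93)) = -988326 + (537079/734229 + 2359711*(93/92)) = -988326 + (537079/734229 + 219453123/92) = -988326 + 7005604193845/2936916 = 4102973751229/2936916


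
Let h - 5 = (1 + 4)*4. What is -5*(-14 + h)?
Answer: -55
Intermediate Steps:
h = 25 (h = 5 + (1 + 4)*4 = 5 + 5*4 = 5 + 20 = 25)
-5*(-14 + h) = -5*(-14 + 25) = -5*11 = -55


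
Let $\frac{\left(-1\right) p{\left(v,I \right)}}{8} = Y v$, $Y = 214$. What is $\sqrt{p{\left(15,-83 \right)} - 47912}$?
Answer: $2 i \sqrt{18398} \approx 271.28 i$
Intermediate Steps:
$p{\left(v,I \right)} = - 1712 v$ ($p{\left(v,I \right)} = - 8 \cdot 214 v = - 1712 v$)
$\sqrt{p{\left(15,-83 \right)} - 47912} = \sqrt{\left(-1712\right) 15 - 47912} = \sqrt{-25680 - 47912} = \sqrt{-73592} = 2 i \sqrt{18398}$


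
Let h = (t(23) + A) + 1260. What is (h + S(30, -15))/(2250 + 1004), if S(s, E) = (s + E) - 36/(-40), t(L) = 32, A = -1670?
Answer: -3621/32540 ≈ -0.11128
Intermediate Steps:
S(s, E) = 9/10 + E + s (S(s, E) = (E + s) - 36*(-1/40) = (E + s) + 9/10 = 9/10 + E + s)
h = -378 (h = (32 - 1670) + 1260 = -1638 + 1260 = -378)
(h + S(30, -15))/(2250 + 1004) = (-378 + (9/10 - 15 + 30))/(2250 + 1004) = (-378 + 159/10)/3254 = -3621/10*1/3254 = -3621/32540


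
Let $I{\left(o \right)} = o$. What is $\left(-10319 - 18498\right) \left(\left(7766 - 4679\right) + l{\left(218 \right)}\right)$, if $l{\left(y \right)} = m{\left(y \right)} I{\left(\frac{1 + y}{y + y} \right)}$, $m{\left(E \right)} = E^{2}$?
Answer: $-776848686$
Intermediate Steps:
$l{\left(y \right)} = \frac{y \left(1 + y\right)}{2}$ ($l{\left(y \right)} = y^{2} \frac{1 + y}{y + y} = y^{2} \frac{1 + y}{2 y} = \frac{y \left(1 + y\right)}{2}$)
$\left(-10319 - 18498\right) \left(\left(7766 - 4679\right) + l{\left(218 \right)}\right) = \left(-10319 - 18498\right) \left(\left(7766 - 4679\right) + \frac{1}{2} \cdot 218 \left(1 + 218\right)\right) = \left(-10319 - 18498\right) \left(\left(7766 - 4679\right) + \frac{1}{2} \cdot 218 \cdot 219\right) = - 28817 \left(3087 + 23871\right) = \left(-28817\right) 26958 = -776848686$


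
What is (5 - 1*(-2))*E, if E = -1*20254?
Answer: -141778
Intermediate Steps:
E = -20254
(5 - 1*(-2))*E = (5 - 1*(-2))*(-20254) = (5 + 2)*(-20254) = 7*(-20254) = -141778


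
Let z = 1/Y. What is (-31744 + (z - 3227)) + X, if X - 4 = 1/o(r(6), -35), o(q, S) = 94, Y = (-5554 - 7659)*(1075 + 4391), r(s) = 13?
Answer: -59346780788380/1697223063 ≈ -34967.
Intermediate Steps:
Y = -72222258 (Y = -13213*5466 = -72222258)
X = 377/94 (X = 4 + 1/94 = 377/94 ≈ 4.0106)
z = -1/72222258 (z = 1/(-72222258) = -1/72222258 ≈ -1.3846e-8)
(-31744 + (z - 3227)) + X = (-31744 + (-1/72222258 - 3227)) + 377/94 = (-31744 - 233061226567/72222258) + 377/94 = -2525684584519/72222258 + 377/94 = -59346780788380/1697223063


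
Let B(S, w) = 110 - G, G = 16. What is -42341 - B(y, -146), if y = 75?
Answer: -42435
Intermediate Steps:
B(S, w) = 94 (B(S, w) = 110 - 1*16 = 110 - 16 = 94)
-42341 - B(y, -146) = -42341 - 1*94 = -42341 - 94 = -42435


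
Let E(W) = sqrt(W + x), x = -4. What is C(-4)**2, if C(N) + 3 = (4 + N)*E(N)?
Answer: 9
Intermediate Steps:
E(W) = sqrt(-4 + W) (E(W) = sqrt(W - 4) = sqrt(-4 + W))
C(N) = -3 + sqrt(-4 + N)*(4 + N) (C(N) = -3 + (4 + N)*sqrt(-4 + N) = -3 + sqrt(-4 + N)*(4 + N))
C(-4)**2 = (-3 + 4*sqrt(-4 - 4) - 4*sqrt(-4 - 4))**2 = (-3 + 4*sqrt(-8) - 8*I*sqrt(2))**2 = (-3 + 4*(2*I*sqrt(2)) - 8*I*sqrt(2))**2 = (-3 + 8*I*sqrt(2) - 8*I*sqrt(2))**2 = (-3)**2 = 9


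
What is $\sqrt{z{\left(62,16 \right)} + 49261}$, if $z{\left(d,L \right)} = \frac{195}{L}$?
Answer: $\frac{\sqrt{788371}}{4} \approx 221.98$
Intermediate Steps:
$\sqrt{z{\left(62,16 \right)} + 49261} = \sqrt{\frac{195}{16} + 49261} = \sqrt{\frac{788371}{16}} = \frac{\sqrt{788371}}{4}$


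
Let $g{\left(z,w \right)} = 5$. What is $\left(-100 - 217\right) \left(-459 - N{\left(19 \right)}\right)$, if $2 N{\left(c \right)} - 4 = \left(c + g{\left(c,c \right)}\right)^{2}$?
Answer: $237433$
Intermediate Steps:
$N{\left(c \right)} = 2 + \frac{\left(5 + c\right)^{2}}{2}$ ($N{\left(c \right)} = 2 + \frac{\left(c + 5\right)^{2}}{2} = 2 + \frac{\left(5 + c\right)^{2}}{2}$)
$\left(-100 - 217\right) \left(-459 - N{\left(19 \right)}\right) = \left(-100 - 217\right) \left(-459 - \left(2 + \frac{\left(5 + 19\right)^{2}}{2}\right)\right) = \left(-100 - 217\right) \left(-459 - \left(2 + \frac{24^{2}}{2}\right)\right) = - 317 \left(-459 - \left(2 + \frac{1}{2} \cdot 576\right)\right) = - 317 \left(-459 - \left(2 + 288\right)\right) = - 317 \left(-459 - 290\right) = \left(-317\right) \left(-749\right) = 237433$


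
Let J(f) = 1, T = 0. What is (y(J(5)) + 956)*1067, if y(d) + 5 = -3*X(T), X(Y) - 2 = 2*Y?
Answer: 1008315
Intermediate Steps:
X(Y) = 2 + 2*Y
y(d) = -11 (y(d) = -5 - 3*(2 + 2*0) = -5 - 3*(2 + 0) = -5 - 3*2 = -5 - 6 = -11)
(y(J(5)) + 956)*1067 = (-11 + 956)*1067 = 945*1067 = 1008315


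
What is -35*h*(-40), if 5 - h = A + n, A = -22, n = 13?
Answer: 19600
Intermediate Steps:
h = 14 (h = 5 - (-22 + 13) = 5 - 1*(-9) = 5 + 9 = 14)
-35*h*(-40) = -35*14*(-40) = -490*(-40) = 19600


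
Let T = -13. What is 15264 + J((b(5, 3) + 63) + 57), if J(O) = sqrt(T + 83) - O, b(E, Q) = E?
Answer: 15139 + sqrt(70) ≈ 15147.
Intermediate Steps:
J(O) = sqrt(70) - O (J(O) = sqrt(-13 + 83) - O = sqrt(70) - O)
15264 + J((b(5, 3) + 63) + 57) = 15264 + (sqrt(70) - ((5 + 63) + 57)) = 15264 + (sqrt(70) - (68 + 57)) = 15264 + (sqrt(70) - 1*125) = 15264 + (sqrt(70) - 125) = 15264 + (-125 + sqrt(70)) = 15139 + sqrt(70)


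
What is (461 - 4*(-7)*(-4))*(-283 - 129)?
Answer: -143788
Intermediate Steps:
(461 - 4*(-7)*(-4))*(-283 - 129) = (461 + 28*(-4))*(-412) = (461 - 112)*(-412) = 349*(-412) = -143788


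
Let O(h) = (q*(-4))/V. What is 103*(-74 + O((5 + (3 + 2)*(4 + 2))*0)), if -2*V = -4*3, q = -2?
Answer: -22454/3 ≈ -7484.7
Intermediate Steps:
V = 6 (V = -(-2)*3 = -½*(-12) = 6)
O(h) = 4/3 (O(h) = -2*(-4)/6 = 8*(⅙) = 4/3)
103*(-74 + O((5 + (3 + 2)*(4 + 2))*0)) = 103*(-74 + 4/3) = 103*(-218/3) = -22454/3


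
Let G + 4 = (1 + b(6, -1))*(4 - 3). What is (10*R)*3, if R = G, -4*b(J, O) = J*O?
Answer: -45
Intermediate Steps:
b(J, O) = -J*O/4
G = -3/2 (G = -4 + (1 - ¼*6*(-1))*(4 - 3) = -4 + (1 + 3/2)*1 = -4 + (5/2)*1 = -4 + 5/2 = -3/2 ≈ -1.5000)
R = -3/2 ≈ -1.5000
(10*R)*3 = (10*(-3/2))*3 = -15*3 = -45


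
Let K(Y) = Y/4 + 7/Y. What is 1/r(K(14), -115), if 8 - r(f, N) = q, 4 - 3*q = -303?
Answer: -3/283 ≈ -0.010601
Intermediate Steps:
q = 307/3 (q = 4/3 - 1/3*(-303) = 4/3 + 101 = 307/3 ≈ 102.33)
K(Y) = 7/Y + Y/4 (K(Y) = Y*(1/4) + 7/Y = Y/4 + 7/Y = 7/Y + Y/4)
r(f, N) = -283/3 (r(f, N) = 8 - 1*307/3 = 8 - 307/3 = -283/3)
1/r(K(14), -115) = 1/(-283/3) = -3/283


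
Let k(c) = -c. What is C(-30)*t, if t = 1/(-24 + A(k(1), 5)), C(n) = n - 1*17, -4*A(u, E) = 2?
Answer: 94/49 ≈ 1.9184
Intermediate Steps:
A(u, E) = -½ (A(u, E) = -¼*2 = -½)
C(n) = -17 + n (C(n) = n - 17 = -17 + n)
t = -2/49 (t = 1/(-24 - ½) = 1/(-49/2) = -2/49 ≈ -0.040816)
C(-30)*t = (-17 - 30)*(-2/49) = -47*(-2/49) = 94/49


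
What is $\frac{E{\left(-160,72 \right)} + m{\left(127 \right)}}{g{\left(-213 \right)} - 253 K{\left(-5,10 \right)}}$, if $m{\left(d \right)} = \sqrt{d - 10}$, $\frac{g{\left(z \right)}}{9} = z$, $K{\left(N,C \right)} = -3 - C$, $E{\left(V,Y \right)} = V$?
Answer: $- \frac{40}{343} + \frac{3 \sqrt{13}}{1372} \approx -0.10873$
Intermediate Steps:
$g{\left(z \right)} = 9 z$
$m{\left(d \right)} = \sqrt{-10 + d}$
$\frac{E{\left(-160,72 \right)} + m{\left(127 \right)}}{g{\left(-213 \right)} - 253 K{\left(-5,10 \right)}} = \frac{-160 + \sqrt{-10 + 127}}{9 \left(-213\right) - 253 \left(-3 - 10\right)} = \frac{-160 + \sqrt{117}}{-1917 - 253 \left(-3 - 10\right)} = \frac{-160 + 3 \sqrt{13}}{-1917 - -3289} = \frac{-160 + 3 \sqrt{13}}{-1917 + 3289} = \frac{-160 + 3 \sqrt{13}}{1372} = \left(-160 + 3 \sqrt{13}\right) \frac{1}{1372} = - \frac{40}{343} + \frac{3 \sqrt{13}}{1372}$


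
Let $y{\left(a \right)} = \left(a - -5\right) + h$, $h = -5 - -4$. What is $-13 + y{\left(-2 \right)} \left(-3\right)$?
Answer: $-19$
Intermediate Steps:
$h = -1$ ($h = -5 + 4 = -1$)
$y{\left(a \right)} = 4 + a$ ($y{\left(a \right)} = \left(a - -5\right) - 1 = \left(a + 5\right) - 1 = \left(5 + a\right) - 1 = 4 + a$)
$-13 + y{\left(-2 \right)} \left(-3\right) = -13 + \left(4 - 2\right) \left(-3\right) = -13 + 2 \left(-3\right) = -13 - 6 = -19$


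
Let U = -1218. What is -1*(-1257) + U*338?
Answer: -410427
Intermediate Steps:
-1*(-1257) + U*338 = -1*(-1257) - 1218*338 = 1257 - 411684 = -410427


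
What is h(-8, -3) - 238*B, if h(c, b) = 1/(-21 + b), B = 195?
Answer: -1113841/24 ≈ -46410.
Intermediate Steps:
h(-8, -3) - 238*B = 1/(-21 - 3) - 238*195 = 1/(-24) - 46410 = -1/24 - 46410 = -1113841/24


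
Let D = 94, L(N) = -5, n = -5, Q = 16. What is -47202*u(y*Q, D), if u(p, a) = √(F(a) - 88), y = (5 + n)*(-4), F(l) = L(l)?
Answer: -47202*I*√93 ≈ -4.552e+5*I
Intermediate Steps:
F(l) = -5
y = 0 (y = (5 - 5)*(-4) = 0*(-4) = 0)
u(p, a) = I*√93 (u(p, a) = √(-5 - 88) = √(-93) = I*√93)
-47202*u(y*Q, D) = -47202*I*√93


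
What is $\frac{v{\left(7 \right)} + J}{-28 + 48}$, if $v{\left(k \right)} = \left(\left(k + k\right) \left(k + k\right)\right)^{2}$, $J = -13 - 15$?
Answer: $\frac{9597}{5} \approx 1919.4$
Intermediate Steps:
$J = -28$
$v{\left(k \right)} = 16 k^{4}$ ($v{\left(k \right)} = \left(2 k 2 k\right)^{2} = \left(4 k^{2}\right)^{2} = 16 k^{4}$)
$\frac{v{\left(7 \right)} + J}{-28 + 48} = \frac{16 \cdot 7^{4} - 28}{-28 + 48} = \frac{16 \cdot 2401 - 28}{20} = \frac{38416 - 28}{20} = \frac{1}{20} \cdot 38388 = \frac{9597}{5}$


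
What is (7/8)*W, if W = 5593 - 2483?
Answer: 10885/4 ≈ 2721.3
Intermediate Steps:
W = 3110
(7/8)*W = (7/8)*3110 = 10885/4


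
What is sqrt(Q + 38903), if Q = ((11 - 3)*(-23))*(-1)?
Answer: 3*sqrt(4343) ≈ 197.70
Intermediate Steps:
Q = 184 (Q = (8*(-23))*(-1) = -184*(-1) = 184)
sqrt(Q + 38903) = sqrt(184 + 38903) = sqrt(39087) = 3*sqrt(4343)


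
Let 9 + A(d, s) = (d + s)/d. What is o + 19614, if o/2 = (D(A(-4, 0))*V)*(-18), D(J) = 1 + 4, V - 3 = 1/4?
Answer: 19029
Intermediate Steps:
A(d, s) = -9 + (d + s)/d
V = 13/4 (V = 3 + 1/4 = 13/4 ≈ 3.2500)
D(J) = 5
o = -585 (o = 2*((5*(13/4))*(-18)) = 2*((65/4)*(-18)) = 2*(-585/2) = -585)
o + 19614 = -585 + 19614 = 19029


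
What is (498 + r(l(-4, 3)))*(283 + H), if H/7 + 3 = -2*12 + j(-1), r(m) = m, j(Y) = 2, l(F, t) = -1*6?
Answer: 53136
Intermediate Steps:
l(F, t) = -6
H = -175 (H = -21 + 7*(-2*12 + 2) = -21 + 7*(-24 + 2) = -21 + 7*(-22) = -21 - 154 = -175)
(498 + r(l(-4, 3)))*(283 + H) = (498 - 6)*(283 - 175) = 492*108 = 53136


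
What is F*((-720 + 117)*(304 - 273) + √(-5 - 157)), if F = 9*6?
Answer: -1009422 + 486*I*√2 ≈ -1.0094e+6 + 687.31*I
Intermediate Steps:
F = 54
F*((-720 + 117)*(304 - 273) + √(-5 - 157)) = 54*((-720 + 117)*(304 - 273) + √(-5 - 157)) = 54*(-603*31 + √(-162)) = 54*(-18693 + 9*I*√2) = -1009422 + 486*I*√2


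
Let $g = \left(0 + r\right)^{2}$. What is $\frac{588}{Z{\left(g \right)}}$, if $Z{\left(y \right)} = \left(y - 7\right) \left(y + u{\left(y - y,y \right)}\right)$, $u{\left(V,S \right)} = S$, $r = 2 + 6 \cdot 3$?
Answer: $\frac{49}{26200} \approx 0.0018702$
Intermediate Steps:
$r = 20$ ($r = 2 + 18 = 20$)
$g = 400$ ($g = \left(0 + 20\right)^{2} = 20^{2} = 400$)
$Z{\left(y \right)} = 2 y \left(-7 + y\right)$ ($Z{\left(y \right)} = \left(y - 7\right) \left(y + y\right) = \left(-7 + y\right) 2 y = 2 y \left(-7 + y\right)$)
$\frac{588}{Z{\left(g \right)}} = \frac{588}{2 \cdot 400 \left(-7 + 400\right)} = \frac{588}{2 \cdot 400 \cdot 393} = \frac{588}{314400} = 588 \cdot \frac{1}{314400} = \frac{49}{26200}$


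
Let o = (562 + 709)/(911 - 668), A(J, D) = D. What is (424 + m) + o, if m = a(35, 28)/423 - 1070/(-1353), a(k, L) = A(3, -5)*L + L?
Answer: 2213620357/5150871 ≈ 429.76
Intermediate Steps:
o = 1271/243 ≈ 5.2305
a(k, L) = -4*L (a(k, L) = -5*L + L = -4*L)
m = 100358/190773 (m = -4*28/423 - 1070/(-1353) = -112*1/423 - 1070*(-1/1353) = -112/423 + 1070/1353 = 100358/190773 ≈ 0.52606)
(424 + m) + o = (424 + 100358/190773) + 1271/243 = 80988110/190773 + 1271/243 = 2213620357/5150871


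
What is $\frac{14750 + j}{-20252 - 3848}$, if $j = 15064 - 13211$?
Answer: $- \frac{16603}{24100} \approx -0.68892$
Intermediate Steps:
$j = 1853$ ($j = 15064 - 13211 = 1853$)
$\frac{14750 + j}{-20252 - 3848} = \frac{14750 + 1853}{-20252 - 3848} = \frac{16603}{-24100} = 16603 \left(- \frac{1}{24100}\right) = - \frac{16603}{24100}$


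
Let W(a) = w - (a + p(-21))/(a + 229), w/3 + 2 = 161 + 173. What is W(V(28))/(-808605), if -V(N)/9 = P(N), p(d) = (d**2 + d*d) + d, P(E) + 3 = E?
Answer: -93/89845 ≈ -0.0010351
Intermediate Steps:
P(E) = -3 + E
p(d) = d + 2*d**2 (p(d) = (d**2 + d**2) + d = 2*d**2 + d = d + 2*d**2)
V(N) = 27 - 9*N (V(N) = -9*(-3 + N) = 27 - 9*N)
w = 996 (w = -6 + 3*(161 + 173) = -6 + 3*334 = -6 + 1002 = 996)
W(a) = 996 - (861 + a)/(229 + a) (W(a) = 996 - (a - 21*(1 + 2*(-21)))/(a + 229) = 996 - (a - 21*(1 - 42))/(229 + a) = 996 - (a - 21*(-41))/(229 + a) = 996 - (a + 861)/(229 + a) = 996 - (861 + a)/(229 + a))
W(V(28))/(-808605) = ((227223 + 995*(27 - 9*28))/(229 + (27 - 9*28)))/(-808605) = ((227223 + 995*(27 - 252))/(229 + (27 - 252)))*(-1/808605) = ((227223 + 995*(-225))/(229 - 225))*(-1/808605) = ((227223 - 223875)/4)*(-1/808605) = ((1/4)*3348)*(-1/808605) = 837*(-1/808605) = -93/89845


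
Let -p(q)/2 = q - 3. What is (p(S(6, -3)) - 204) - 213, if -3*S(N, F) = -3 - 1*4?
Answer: -1247/3 ≈ -415.67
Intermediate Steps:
S(N, F) = 7/3 (S(N, F) = -(-3 - 1*4)/3 = -(-3 - 4)/3 = -⅓*(-7) = 7/3)
p(q) = 6 - 2*q (p(q) = -2*(q - 3) = -2*(-3 + q) = 6 - 2*q)
(p(S(6, -3)) - 204) - 213 = ((6 - 2*7/3) - 204) - 213 = ((6 - 14/3) - 204) - 213 = (4/3 - 204) - 213 = -608/3 - 213 = -1247/3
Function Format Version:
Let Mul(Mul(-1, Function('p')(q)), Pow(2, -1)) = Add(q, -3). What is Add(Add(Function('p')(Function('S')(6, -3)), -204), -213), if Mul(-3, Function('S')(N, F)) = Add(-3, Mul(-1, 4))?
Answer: Rational(-1247, 3) ≈ -415.67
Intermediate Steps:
Function('S')(N, F) = Rational(7, 3) (Function('S')(N, F) = Mul(Rational(-1, 3), Add(-3, Mul(-1, 4))) = Mul(Rational(-1, 3), Add(-3, -4)) = Mul(Rational(-1, 3), -7) = Rational(7, 3))
Function('p')(q) = Add(6, Mul(-2, q)) (Function('p')(q) = Mul(-2, Add(q, -3)) = Mul(-2, Add(-3, q)) = Add(6, Mul(-2, q)))
Add(Add(Function('p')(Function('S')(6, -3)), -204), -213) = Add(Add(Add(6, Mul(-2, Rational(7, 3))), -204), -213) = Add(Add(Add(6, Rational(-14, 3)), -204), -213) = Add(Add(Rational(4, 3), -204), -213) = Add(Rational(-608, 3), -213) = Rational(-1247, 3)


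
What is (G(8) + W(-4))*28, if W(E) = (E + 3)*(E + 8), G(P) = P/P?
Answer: -84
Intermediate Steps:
G(P) = 1
W(E) = (3 + E)*(8 + E)
(G(8) + W(-4))*28 = (1 + (24 + (-4)**2 + 11*(-4)))*28 = (1 + (24 + 16 - 44))*28 = (1 - 4)*28 = -3*28 = -84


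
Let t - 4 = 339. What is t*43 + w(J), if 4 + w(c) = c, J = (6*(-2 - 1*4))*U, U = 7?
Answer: 14493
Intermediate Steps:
t = 343 (t = 4 + 339 = 343)
J = -252 (J = (6*(-2 - 1*4))*7 = (6*(-2 - 4))*7 = (6*(-6))*7 = -36*7 = -252)
w(c) = -4 + c
t*43 + w(J) = 343*43 + (-4 - 252) = 14749 - 256 = 14493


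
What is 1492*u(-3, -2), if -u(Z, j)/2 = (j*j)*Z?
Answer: 35808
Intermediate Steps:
u(Z, j) = -2*Z*j**2 (u(Z, j) = -2*j*j*Z = -2*j**2*Z = -2*Z*j**2)
1492*u(-3, -2) = 1492*(-2*(-3)*(-2)**2) = 1492*(-2*(-3)*4) = 1492*24 = 35808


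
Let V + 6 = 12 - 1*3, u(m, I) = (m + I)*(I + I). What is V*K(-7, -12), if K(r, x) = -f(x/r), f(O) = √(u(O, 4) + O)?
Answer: -6*√581/7 ≈ -20.661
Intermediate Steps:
u(m, I) = 2*I*(I + m) (u(m, I) = (I + m)*(2*I) = 2*I*(I + m))
f(O) = √(32 + 9*O) (f(O) = √(2*4*(4 + O) + O) = √((32 + 8*O) + O) = √(32 + 9*O))
K(r, x) = -√(32 + 9*x/r) (K(r, x) = -√(32 + 9*(x/r)) = -√(32 + 9*x/r))
V = 3 (V = -6 + (12 - 1*3) = -6 + (12 - 3) = -6 + 9 = 3)
V*K(-7, -12) = 3*(-√(32 + 9*(-12)/(-7))) = 3*(-√(32 + 9*(-12)*(-⅐))) = 3*(-√(32 + 108/7)) = 3*(-√(332/7)) = 3*(-2*√581/7) = -6*√581/7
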